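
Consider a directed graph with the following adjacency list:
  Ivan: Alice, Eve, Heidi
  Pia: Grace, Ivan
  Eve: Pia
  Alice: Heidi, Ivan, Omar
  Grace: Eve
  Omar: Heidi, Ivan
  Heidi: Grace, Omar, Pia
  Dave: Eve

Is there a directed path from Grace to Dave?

No

Explore from Grace.
Distance 1: reach Eve.
Distance 2: reach Pia.
Distance 3: reach Ivan.
Distance 4: reach Alice, Heidi.
Distance 5: reach Omar.
The search from Grace is exhausted; no directed path reaches Dave.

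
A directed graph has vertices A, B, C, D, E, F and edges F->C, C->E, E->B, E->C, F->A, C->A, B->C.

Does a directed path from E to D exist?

Explore from E.
Distance 1: reach B, C.
Distance 2: reach A.
The search from E is exhausted; no directed path reaches D.

No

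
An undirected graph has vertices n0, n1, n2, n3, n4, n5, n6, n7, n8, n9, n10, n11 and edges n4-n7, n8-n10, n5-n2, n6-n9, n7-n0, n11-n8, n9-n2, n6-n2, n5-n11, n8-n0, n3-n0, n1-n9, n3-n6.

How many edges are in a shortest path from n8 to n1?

Distance 0: n8.
Distance 1: n0, n10, n11.
Distance 2: n3, n5, n7.
Distance 3: n2, n4, n6.
Distance 4: n9.
Distance 5: n1 — contains n1.

5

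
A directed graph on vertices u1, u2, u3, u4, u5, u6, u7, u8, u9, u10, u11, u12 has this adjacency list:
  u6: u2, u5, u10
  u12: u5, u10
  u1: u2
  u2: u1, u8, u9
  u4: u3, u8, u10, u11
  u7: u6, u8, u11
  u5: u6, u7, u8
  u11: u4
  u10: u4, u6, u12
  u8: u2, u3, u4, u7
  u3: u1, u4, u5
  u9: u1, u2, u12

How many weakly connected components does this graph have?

From u1: component {u1, u2, u3, u4, u5, u6, u7, u8, u9, u10, u11, u12}.
That's 1 component.

1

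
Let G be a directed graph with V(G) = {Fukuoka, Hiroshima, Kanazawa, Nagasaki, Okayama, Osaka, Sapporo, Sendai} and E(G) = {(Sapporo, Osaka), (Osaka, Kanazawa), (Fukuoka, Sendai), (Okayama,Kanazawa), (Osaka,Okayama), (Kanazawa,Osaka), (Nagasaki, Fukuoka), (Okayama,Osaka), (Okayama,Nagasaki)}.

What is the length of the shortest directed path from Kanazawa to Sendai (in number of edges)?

5

Distance 0: Kanazawa.
Distance 1: Osaka.
Distance 2: Okayama.
Distance 3: Nagasaki.
Distance 4: Fukuoka.
Distance 5: Sendai — contains Sendai.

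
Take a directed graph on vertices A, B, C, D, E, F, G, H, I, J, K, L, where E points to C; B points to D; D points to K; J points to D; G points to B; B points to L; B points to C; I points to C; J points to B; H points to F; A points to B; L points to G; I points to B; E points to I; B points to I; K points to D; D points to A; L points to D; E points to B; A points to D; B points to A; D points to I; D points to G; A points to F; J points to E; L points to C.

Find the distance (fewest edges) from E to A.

2

Distance 0: E.
Distance 1: B, C, I.
Distance 2: A, D, L — contains A.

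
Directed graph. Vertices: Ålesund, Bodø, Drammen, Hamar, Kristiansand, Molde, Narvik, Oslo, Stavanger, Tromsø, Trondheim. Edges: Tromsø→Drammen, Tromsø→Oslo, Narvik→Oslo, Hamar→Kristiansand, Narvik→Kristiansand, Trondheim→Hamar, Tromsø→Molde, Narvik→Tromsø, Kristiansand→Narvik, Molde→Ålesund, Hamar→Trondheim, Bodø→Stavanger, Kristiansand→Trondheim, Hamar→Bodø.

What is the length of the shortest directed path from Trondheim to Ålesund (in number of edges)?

Distance 0: Trondheim.
Distance 1: Hamar.
Distance 2: Bodø, Kristiansand.
Distance 3: Narvik, Stavanger.
Distance 4: Oslo, Tromsø.
Distance 5: Drammen, Molde.
Distance 6: Ålesund — contains Ålesund.

6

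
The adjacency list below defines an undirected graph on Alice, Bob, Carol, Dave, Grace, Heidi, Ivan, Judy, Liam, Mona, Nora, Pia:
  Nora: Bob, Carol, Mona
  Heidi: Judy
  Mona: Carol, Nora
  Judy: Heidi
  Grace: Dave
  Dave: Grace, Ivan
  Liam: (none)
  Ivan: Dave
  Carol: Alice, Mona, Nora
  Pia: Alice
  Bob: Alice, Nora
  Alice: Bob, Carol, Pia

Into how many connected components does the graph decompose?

From Alice: component {Alice, Bob, Carol, Mona, Nora, Pia}.
From Dave: component {Dave, Grace, Ivan}.
From Heidi: component {Heidi, Judy}.
From Liam: component {Liam}.
That's 4 components.

4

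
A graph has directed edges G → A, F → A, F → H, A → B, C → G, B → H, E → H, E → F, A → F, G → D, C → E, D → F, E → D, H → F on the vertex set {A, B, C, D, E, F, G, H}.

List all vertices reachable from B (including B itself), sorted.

Start at B.
Its neighbours: H.
Then their neighbours: F.
Then next layer: A.
Nothing further is reachable.

A, B, F, H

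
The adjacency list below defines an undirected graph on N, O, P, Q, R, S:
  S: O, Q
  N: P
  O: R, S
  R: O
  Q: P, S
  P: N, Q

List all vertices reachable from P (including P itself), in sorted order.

N, O, P, Q, R, S

Start at P.
Its neighbours: N, Q.
Then their neighbours: S.
Then next layer: O.
Then next layer: R.
Every vertex is now reached.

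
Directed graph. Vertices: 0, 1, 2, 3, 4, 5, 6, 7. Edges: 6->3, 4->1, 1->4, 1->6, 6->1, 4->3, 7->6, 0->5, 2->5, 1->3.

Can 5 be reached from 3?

No

3 has no outgoing edges, so nothing is reachable from it.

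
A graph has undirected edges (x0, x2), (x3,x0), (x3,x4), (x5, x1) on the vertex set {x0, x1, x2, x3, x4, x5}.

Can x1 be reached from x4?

Explore from x4.
Distance 1: reach x3.
Distance 2: reach x0.
Distance 3: reach x2.
The search is exhausted without reaching x1; it lies in a different component.

No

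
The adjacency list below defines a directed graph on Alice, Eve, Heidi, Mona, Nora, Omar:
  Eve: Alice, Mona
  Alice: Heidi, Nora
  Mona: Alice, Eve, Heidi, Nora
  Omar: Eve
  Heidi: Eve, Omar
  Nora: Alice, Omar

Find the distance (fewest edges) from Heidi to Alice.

2

Distance 0: Heidi.
Distance 1: Eve, Omar.
Distance 2: Alice, Mona — contains Alice.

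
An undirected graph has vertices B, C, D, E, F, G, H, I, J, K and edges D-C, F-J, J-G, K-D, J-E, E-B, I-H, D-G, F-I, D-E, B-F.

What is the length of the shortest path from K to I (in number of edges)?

Distance 0: K.
Distance 1: D.
Distance 2: C, E, G.
Distance 3: B, J.
Distance 4: F.
Distance 5: I — contains I.

5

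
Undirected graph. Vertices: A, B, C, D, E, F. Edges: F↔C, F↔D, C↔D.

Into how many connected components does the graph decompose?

From A: component {A}.
From B: component {B}.
From C: component {C, D, F}.
From E: component {E}.
That's 4 components.

4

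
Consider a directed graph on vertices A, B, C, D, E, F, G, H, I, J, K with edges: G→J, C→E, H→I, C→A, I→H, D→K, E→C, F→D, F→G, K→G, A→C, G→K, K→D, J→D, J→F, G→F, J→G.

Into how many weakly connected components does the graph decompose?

From A: component {A, C, E}.
From B: component {B}.
From D: component {D, F, G, J, K}.
From H: component {H, I}.
That's 4 components.

4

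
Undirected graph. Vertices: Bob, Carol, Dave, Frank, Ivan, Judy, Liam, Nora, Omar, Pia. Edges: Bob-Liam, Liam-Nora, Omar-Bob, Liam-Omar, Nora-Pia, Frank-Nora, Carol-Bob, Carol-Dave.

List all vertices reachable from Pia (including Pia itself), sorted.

Bob, Carol, Dave, Frank, Liam, Nora, Omar, Pia

Start at Pia.
Its neighbours: Nora.
Then their neighbours: Frank, Liam.
Then next layer: Bob, Omar.
Then next layer: Carol.
Then next layer: Dave.
Nothing further is reachable.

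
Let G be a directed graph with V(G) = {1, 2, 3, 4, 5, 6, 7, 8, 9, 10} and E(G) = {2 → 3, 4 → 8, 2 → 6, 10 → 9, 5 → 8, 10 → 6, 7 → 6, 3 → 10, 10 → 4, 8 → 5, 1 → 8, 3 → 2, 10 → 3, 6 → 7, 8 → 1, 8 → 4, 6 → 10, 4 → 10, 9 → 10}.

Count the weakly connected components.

1

From 1: component {1, 2, 3, 4, 5, 6, 7, 8, 9, 10}.
That's 1 component.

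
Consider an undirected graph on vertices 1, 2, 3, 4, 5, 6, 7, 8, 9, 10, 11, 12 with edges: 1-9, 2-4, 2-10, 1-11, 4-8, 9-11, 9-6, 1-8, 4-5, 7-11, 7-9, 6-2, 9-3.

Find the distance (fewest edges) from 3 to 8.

3

Distance 0: 3.
Distance 1: 9.
Distance 2: 1, 6, 7, 11.
Distance 3: 2, 8 — contains 8.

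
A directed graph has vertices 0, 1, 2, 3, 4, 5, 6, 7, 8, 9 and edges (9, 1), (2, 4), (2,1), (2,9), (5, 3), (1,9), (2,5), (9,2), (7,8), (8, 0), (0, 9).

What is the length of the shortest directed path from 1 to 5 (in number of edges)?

Distance 0: 1.
Distance 1: 9.
Distance 2: 2.
Distance 3: 4, 5 — contains 5.

3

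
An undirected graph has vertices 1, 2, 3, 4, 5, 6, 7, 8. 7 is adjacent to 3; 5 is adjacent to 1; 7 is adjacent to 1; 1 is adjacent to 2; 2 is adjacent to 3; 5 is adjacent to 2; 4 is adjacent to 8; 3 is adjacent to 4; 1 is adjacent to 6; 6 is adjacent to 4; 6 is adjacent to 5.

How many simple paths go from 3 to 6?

3–2–1–5–6
3–2–1–6
3–2–5–1–6
3–2–5–6
3–4–6
3–7–1–2–5–6
3–7–1–5–6
3–7–1–6

8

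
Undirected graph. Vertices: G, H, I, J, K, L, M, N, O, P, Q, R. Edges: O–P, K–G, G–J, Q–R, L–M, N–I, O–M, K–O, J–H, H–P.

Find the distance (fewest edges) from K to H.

Distance 0: K.
Distance 1: G, O.
Distance 2: J, M, P.
Distance 3: H, L — contains H.

3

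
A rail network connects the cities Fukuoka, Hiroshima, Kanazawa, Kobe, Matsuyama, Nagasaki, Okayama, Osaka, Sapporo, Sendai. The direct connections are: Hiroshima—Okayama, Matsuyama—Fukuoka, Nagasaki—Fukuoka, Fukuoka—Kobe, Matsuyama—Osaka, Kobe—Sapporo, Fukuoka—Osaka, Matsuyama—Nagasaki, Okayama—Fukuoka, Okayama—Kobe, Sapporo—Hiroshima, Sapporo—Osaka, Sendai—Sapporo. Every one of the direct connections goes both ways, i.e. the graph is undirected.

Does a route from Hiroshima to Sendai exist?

Yes

Explore from Hiroshima.
Distance 1: reach Okayama, Sapporo.
Distance 2: reach Fukuoka, Kobe, Osaka, Sendai.
Found Sendai.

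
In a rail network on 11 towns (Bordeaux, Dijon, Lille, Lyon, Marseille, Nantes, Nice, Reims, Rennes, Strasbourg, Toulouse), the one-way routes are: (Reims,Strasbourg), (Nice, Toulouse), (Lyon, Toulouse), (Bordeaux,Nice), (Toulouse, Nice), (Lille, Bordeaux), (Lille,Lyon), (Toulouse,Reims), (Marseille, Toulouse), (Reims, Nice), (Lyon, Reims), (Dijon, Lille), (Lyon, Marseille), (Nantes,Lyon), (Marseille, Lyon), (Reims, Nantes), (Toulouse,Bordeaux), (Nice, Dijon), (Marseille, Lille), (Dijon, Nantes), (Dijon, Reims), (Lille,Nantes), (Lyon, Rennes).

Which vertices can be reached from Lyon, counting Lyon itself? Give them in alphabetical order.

Bordeaux, Dijon, Lille, Lyon, Marseille, Nantes, Nice, Reims, Rennes, Strasbourg, Toulouse

Start at Lyon.
Its neighbours: Marseille, Reims, Rennes, Toulouse.
Then their neighbours: Bordeaux, Lille, Nantes, Nice, Strasbourg.
Then next layer: Dijon.
Every vertex is now reached.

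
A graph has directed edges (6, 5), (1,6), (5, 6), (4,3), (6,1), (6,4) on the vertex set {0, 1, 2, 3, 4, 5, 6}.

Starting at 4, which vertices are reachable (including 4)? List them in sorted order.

3, 4

Start at 4.
Its neighbours: 3.
Nothing further is reachable.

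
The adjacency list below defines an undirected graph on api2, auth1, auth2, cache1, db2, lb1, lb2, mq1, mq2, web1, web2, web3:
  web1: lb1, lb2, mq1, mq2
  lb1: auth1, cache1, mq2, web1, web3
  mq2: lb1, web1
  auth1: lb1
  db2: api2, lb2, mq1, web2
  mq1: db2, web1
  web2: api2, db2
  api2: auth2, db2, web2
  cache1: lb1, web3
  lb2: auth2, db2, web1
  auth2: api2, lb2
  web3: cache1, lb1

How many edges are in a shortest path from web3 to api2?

5

Distance 0: web3.
Distance 1: cache1, lb1.
Distance 2: auth1, mq2, web1.
Distance 3: lb2, mq1.
Distance 4: auth2, db2.
Distance 5: api2, web2 — contains api2.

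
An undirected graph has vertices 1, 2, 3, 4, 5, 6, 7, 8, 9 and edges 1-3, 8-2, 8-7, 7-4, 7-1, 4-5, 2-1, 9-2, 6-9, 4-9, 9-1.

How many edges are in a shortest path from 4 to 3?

Distance 0: 4.
Distance 1: 5, 7, 9.
Distance 2: 1, 2, 6, 8.
Distance 3: 3 — contains 3.

3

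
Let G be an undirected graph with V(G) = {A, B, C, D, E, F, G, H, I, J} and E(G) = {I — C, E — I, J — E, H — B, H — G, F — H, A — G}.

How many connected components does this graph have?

3

From A: component {A, B, F, G, H}.
From C: component {C, E, I, J}.
From D: component {D}.
That's 3 components.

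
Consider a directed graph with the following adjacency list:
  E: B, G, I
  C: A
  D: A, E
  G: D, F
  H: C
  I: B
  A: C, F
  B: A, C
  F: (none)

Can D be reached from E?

Explore from E.
Distance 1: reach B, G, I.
Distance 2: reach A, C, D, F.
Found D.

Yes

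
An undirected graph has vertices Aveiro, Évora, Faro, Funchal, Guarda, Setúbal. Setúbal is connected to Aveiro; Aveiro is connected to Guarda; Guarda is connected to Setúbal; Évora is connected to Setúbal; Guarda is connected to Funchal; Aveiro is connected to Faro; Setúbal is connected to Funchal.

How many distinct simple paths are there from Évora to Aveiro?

Évora–Setúbal–Aveiro
Évora–Setúbal–Funchal–Guarda–Aveiro
Évora–Setúbal–Guarda–Aveiro

3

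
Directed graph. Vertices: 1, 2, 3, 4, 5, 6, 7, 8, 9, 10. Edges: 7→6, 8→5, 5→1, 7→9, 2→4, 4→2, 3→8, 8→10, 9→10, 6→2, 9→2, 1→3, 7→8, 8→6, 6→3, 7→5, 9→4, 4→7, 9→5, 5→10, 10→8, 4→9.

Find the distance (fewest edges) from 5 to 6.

3

Distance 0: 5.
Distance 1: 1, 10.
Distance 2: 3, 8.
Distance 3: 6 — contains 6.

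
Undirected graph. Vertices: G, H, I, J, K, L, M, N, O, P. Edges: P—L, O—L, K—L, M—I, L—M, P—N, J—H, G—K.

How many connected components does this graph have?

From G: component {G, I, K, L, M, N, O, P}.
From H: component {H, J}.
That's 2 components.

2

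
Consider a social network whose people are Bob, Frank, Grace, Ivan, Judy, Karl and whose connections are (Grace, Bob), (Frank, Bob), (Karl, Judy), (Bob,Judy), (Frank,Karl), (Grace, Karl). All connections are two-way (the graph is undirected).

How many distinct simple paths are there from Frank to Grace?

4

Frank–Bob–Grace
Frank–Bob–Judy–Karl–Grace
Frank–Karl–Grace
Frank–Karl–Judy–Bob–Grace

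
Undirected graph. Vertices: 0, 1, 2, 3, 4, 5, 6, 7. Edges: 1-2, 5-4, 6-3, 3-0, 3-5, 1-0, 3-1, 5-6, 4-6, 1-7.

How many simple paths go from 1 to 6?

1–0–3–5–4–6
1–0–3–5–6
1–0–3–6
1–3–5–4–6
1–3–5–6
1–3–6

6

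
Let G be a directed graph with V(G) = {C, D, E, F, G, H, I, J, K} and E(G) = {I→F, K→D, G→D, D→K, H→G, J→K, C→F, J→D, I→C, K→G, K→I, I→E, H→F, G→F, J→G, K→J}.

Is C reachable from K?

Yes

Explore from K.
Distance 1: reach D, G, I, J.
Distance 2: reach C, E, F.
Found C.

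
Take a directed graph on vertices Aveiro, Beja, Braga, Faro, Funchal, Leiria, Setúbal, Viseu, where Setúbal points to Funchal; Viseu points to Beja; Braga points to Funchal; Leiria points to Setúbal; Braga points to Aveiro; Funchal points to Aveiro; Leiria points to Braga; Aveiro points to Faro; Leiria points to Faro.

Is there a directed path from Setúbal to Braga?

Explore from Setúbal.
Distance 1: reach Funchal.
Distance 2: reach Aveiro.
Distance 3: reach Faro.
The search from Setúbal is exhausted; no directed path reaches Braga.

No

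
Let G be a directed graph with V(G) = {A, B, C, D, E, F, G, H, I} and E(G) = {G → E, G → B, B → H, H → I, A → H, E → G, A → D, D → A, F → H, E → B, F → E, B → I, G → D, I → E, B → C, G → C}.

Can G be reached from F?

Explore from F.
Distance 1: reach E, H.
Distance 2: reach B, G, I.
Found G.

Yes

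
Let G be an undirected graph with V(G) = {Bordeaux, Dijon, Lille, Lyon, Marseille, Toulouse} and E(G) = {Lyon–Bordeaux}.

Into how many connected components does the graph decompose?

5

From Bordeaux: component {Bordeaux, Lyon}.
From Dijon: component {Dijon}.
From Lille: component {Lille}.
From Marseille: component {Marseille}.
From Toulouse: component {Toulouse}.
That's 5 components.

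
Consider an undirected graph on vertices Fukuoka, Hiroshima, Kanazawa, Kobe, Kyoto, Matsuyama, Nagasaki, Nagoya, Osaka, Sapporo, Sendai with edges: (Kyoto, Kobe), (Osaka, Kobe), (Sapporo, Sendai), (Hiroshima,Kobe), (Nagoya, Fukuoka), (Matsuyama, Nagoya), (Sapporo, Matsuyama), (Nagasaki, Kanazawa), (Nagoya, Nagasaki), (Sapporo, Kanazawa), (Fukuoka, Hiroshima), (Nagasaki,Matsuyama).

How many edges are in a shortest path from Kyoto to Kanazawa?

6

Distance 0: Kyoto.
Distance 1: Kobe.
Distance 2: Hiroshima, Osaka.
Distance 3: Fukuoka.
Distance 4: Nagoya.
Distance 5: Matsuyama, Nagasaki.
Distance 6: Kanazawa, Sapporo — contains Kanazawa.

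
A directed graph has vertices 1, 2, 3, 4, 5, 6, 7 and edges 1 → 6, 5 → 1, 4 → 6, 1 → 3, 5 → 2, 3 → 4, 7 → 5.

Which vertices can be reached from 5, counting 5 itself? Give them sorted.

Start at 5.
Its neighbours: 1, 2.
Then their neighbours: 3, 6.
Then next layer: 4.
Nothing further is reachable.

1, 2, 3, 4, 5, 6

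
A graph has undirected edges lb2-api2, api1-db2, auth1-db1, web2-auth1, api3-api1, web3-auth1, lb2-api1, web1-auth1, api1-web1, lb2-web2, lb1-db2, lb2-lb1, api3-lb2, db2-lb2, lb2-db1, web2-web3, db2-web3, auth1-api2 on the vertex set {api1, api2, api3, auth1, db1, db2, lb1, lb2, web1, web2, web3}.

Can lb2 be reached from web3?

Yes

Explore from web3.
Distance 1: reach auth1, db2, web2.
Distance 2: reach api1, api2, db1, lb1, lb2, web1.
Found lb2.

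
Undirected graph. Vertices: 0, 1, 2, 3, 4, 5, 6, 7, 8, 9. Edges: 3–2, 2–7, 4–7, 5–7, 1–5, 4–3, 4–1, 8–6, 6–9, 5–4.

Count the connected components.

From 0: component {0}.
From 1: component {1, 2, 3, 4, 5, 7}.
From 6: component {6, 8, 9}.
That's 3 components.

3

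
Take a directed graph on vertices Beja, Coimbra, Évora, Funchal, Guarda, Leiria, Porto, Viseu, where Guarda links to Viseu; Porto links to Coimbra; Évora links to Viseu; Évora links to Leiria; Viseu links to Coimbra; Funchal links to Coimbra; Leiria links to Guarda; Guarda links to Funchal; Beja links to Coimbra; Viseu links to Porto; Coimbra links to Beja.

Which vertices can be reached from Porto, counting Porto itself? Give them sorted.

Start at Porto.
Its neighbours: Coimbra.
Then their neighbours: Beja.
Nothing further is reachable.

Beja, Coimbra, Porto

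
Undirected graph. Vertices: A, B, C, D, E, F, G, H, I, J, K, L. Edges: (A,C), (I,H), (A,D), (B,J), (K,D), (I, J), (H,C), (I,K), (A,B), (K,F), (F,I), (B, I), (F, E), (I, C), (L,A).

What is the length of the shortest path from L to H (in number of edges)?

Distance 0: L.
Distance 1: A.
Distance 2: B, C, D.
Distance 3: H, I, J, K — contains H.

3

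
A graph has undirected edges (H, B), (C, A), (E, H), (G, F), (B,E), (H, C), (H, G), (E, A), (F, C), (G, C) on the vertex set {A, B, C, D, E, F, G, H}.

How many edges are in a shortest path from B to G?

2

Distance 0: B.
Distance 1: E, H.
Distance 2: A, C, G — contains G.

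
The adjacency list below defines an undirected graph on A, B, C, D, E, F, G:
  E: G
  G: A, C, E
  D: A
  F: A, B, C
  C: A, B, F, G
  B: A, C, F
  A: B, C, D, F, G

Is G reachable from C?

Explore from C.
Distance 1: reach A, B, F, G.
Found G.

Yes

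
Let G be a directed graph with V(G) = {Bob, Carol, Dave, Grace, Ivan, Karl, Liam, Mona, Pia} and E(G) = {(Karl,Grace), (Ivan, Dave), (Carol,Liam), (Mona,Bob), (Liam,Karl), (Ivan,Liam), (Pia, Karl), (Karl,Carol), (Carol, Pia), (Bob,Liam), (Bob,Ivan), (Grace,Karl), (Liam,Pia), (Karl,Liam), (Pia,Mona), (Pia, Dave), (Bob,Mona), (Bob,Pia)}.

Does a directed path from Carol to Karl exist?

Explore from Carol.
Distance 1: reach Liam, Pia.
Distance 2: reach Dave, Karl, Mona.
Found Karl.

Yes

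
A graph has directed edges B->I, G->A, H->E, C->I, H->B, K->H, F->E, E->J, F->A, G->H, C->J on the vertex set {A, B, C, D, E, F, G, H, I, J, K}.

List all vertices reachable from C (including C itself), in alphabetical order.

Start at C.
Its neighbours: I, J.
Nothing further is reachable.

C, I, J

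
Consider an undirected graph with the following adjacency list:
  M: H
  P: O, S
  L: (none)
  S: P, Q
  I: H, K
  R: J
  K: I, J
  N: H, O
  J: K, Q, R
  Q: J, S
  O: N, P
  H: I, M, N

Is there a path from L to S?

L has no edges, so nothing is reachable from it.

No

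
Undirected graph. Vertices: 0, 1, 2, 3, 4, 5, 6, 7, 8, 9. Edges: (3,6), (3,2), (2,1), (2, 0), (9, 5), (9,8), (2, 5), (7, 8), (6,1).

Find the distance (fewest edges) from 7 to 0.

5

Distance 0: 7.
Distance 1: 8.
Distance 2: 9.
Distance 3: 5.
Distance 4: 2.
Distance 5: 0, 1, 3 — contains 0.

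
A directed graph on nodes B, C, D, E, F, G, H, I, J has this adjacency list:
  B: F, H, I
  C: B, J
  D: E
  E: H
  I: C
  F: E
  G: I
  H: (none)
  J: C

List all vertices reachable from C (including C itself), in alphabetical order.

Start at C.
Its neighbours: B, J.
Then their neighbours: F, H, I.
Then next layer: E.
Nothing further is reachable.

B, C, E, F, H, I, J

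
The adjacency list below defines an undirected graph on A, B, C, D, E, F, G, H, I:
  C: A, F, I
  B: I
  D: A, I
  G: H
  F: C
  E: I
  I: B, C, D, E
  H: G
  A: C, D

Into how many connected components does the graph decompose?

From A: component {A, B, C, D, E, F, I}.
From G: component {G, H}.
That's 2 components.

2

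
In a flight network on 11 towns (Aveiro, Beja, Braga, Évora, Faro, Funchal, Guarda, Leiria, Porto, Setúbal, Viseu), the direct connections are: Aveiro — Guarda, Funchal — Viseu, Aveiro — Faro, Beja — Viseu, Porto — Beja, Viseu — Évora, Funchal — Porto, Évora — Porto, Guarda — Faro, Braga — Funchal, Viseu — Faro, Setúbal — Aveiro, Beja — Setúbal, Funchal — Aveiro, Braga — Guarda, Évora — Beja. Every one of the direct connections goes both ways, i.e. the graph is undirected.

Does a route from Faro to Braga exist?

Explore from Faro.
Distance 1: reach Aveiro, Guarda, Viseu.
Distance 2: reach Beja, Braga, Évora, Funchal, Setúbal.
Found Braga.

Yes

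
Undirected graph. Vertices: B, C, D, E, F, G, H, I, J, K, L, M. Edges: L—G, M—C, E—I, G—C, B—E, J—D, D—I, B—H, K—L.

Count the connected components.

From B: component {B, D, E, H, I, J}.
From C: component {C, G, K, L, M}.
From F: component {F}.
That's 3 components.

3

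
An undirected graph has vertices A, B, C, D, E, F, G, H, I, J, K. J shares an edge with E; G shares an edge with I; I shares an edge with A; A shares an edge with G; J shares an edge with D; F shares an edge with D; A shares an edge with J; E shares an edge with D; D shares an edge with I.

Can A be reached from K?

No

K has no edges, so nothing is reachable from it.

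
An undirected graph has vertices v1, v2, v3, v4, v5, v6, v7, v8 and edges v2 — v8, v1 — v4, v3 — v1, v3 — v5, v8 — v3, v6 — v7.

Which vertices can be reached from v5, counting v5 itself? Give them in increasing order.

Start at v5.
Its neighbours: v3.
Then their neighbours: v1, v8.
Then next layer: v2, v4.
Nothing further is reachable.

v1, v2, v3, v4, v5, v8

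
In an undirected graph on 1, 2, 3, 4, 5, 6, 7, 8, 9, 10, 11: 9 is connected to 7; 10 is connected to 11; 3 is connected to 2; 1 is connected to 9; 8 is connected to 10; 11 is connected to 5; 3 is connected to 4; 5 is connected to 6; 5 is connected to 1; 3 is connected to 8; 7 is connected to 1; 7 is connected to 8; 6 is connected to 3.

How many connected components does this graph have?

From 1: component {1, 2, 3, 4, 5, 6, 7, 8, 9, 10, 11}.
That's 1 component.

1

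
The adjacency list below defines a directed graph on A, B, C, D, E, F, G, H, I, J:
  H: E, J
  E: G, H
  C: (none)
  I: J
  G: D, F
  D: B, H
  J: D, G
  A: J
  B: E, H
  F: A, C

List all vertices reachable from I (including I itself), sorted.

A, B, C, D, E, F, G, H, I, J

Start at I.
Its neighbours: J.
Then their neighbours: D, G.
Then next layer: B, F, H.
Then next layer: A, C, E.
Every vertex is now reached.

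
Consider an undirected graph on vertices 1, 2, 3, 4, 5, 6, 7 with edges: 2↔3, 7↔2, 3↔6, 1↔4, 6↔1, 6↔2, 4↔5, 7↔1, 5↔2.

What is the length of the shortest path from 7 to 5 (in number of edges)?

Distance 0: 7.
Distance 1: 1, 2.
Distance 2: 3, 4, 5, 6 — contains 5.

2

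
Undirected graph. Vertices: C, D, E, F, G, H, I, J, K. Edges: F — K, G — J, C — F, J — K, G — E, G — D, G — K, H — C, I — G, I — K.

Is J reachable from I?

Explore from I.
Distance 1: reach G, K.
Distance 2: reach D, E, F, J.
Found J.

Yes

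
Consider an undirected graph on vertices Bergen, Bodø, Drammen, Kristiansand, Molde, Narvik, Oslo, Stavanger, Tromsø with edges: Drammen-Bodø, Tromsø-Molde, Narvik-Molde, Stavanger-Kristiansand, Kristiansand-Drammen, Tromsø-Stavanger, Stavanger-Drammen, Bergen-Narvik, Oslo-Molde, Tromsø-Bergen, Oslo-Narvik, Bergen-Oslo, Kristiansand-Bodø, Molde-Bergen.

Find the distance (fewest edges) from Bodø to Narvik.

5

Distance 0: Bodø.
Distance 1: Drammen, Kristiansand.
Distance 2: Stavanger.
Distance 3: Tromsø.
Distance 4: Bergen, Molde.
Distance 5: Narvik, Oslo — contains Narvik.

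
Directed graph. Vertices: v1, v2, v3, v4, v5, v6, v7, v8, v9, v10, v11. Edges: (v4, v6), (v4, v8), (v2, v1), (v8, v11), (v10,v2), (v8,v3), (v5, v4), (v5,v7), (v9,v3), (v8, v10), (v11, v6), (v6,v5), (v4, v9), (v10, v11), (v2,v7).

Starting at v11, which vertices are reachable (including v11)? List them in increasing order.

v1, v2, v3, v4, v5, v6, v7, v8, v9, v10, v11

Start at v11.
Its neighbours: v6.
Then their neighbours: v5.
Then next layer: v4, v7.
Then next layer: v8, v9.
Then next layer: v3, v10.
Then next layer: v2.
Then next layer: v1.
Every vertex is now reached.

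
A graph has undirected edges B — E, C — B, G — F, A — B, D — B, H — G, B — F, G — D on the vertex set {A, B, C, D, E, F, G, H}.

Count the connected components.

1

From A: component {A, B, C, D, E, F, G, H}.
That's 1 component.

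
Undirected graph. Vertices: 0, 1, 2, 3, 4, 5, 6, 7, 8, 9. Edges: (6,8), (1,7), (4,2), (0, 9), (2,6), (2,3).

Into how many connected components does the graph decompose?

4

From 0: component {0, 9}.
From 1: component {1, 7}.
From 2: component {2, 3, 4, 6, 8}.
From 5: component {5}.
That's 4 components.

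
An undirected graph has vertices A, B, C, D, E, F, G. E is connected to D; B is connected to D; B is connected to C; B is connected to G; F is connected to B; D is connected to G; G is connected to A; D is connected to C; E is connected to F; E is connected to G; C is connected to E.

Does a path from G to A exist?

Explore from G.
Distance 1: reach A, B, D, E.
Found A.

Yes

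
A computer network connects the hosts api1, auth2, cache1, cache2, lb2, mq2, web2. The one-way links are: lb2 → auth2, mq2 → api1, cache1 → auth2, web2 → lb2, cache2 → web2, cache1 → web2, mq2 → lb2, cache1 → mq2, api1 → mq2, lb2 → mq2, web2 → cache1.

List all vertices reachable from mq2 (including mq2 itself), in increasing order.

Start at mq2.
Its neighbours: api1, lb2.
Then their neighbours: auth2.
Nothing further is reachable.

api1, auth2, lb2, mq2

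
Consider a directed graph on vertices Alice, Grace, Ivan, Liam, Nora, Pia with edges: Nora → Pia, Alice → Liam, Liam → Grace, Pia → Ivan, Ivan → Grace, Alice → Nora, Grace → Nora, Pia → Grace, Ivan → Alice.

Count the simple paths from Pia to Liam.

1

Pia→Ivan→Alice→Liam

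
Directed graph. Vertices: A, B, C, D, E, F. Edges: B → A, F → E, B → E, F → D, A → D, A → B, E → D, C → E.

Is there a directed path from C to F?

Explore from C.
Distance 1: reach E.
Distance 2: reach D.
The search from C is exhausted; no directed path reaches F.

No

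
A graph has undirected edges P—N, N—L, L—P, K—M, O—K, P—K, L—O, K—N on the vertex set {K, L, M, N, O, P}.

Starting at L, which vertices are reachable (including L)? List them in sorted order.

K, L, M, N, O, P

Start at L.
Its neighbours: N, O, P.
Then their neighbours: K.
Then next layer: M.
Every vertex is now reached.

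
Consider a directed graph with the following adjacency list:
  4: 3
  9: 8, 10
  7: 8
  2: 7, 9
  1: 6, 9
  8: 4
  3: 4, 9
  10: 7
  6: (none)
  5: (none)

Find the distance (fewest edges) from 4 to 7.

4

Distance 0: 4.
Distance 1: 3.
Distance 2: 9.
Distance 3: 8, 10.
Distance 4: 7 — contains 7.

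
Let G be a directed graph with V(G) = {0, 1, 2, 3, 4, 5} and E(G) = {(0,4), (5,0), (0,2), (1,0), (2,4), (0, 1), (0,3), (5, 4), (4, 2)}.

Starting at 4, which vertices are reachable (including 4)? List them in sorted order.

Start at 4.
Its neighbours: 2.
Nothing further is reachable.

2, 4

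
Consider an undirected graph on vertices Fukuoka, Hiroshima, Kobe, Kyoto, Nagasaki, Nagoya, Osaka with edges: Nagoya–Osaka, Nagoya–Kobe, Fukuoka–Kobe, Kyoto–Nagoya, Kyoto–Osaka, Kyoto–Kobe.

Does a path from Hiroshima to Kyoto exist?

Hiroshima has no edges, so nothing is reachable from it.

No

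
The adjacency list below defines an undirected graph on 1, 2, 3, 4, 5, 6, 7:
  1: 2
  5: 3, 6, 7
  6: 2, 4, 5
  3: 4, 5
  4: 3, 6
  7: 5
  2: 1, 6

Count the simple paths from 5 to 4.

5–3–4
5–6–4

2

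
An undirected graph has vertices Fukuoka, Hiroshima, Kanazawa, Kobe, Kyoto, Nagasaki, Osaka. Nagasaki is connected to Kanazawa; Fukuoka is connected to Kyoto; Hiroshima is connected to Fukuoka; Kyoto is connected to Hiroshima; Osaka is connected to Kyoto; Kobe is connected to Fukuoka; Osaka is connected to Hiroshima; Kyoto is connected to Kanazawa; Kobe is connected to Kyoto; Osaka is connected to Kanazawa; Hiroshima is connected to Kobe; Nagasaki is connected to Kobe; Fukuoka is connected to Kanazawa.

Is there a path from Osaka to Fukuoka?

Yes

Explore from Osaka.
Distance 1: reach Hiroshima, Kanazawa, Kyoto.
Distance 2: reach Fukuoka, Kobe, Nagasaki.
Found Fukuoka.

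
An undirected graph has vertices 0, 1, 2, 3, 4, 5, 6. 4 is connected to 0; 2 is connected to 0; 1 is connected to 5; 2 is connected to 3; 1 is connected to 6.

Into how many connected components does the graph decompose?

From 0: component {0, 2, 3, 4}.
From 1: component {1, 5, 6}.
That's 2 components.

2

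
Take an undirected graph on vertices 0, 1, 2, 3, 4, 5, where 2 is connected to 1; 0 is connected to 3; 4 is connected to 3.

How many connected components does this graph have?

From 0: component {0, 3, 4}.
From 1: component {1, 2}.
From 5: component {5}.
That's 3 components.

3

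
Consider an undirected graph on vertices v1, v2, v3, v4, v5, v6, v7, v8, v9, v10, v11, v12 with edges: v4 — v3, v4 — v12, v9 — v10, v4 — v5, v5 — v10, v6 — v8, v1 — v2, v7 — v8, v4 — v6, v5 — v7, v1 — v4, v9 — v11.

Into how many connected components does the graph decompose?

From v1: component {v1, v2, v3, v4, v5, v6, v7, v8, v9, v10, v11, v12}.
That's 1 component.

1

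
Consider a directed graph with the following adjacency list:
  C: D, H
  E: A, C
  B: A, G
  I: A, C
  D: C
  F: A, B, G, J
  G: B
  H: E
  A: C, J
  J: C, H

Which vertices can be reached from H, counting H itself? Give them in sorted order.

Start at H.
Its neighbours: E.
Then their neighbours: A, C.
Then next layer: D, J.
Nothing further is reachable.

A, C, D, E, H, J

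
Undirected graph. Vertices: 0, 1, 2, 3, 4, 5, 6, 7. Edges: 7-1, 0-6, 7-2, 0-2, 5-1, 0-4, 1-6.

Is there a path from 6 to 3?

Explore from 6.
Distance 1: reach 0, 1.
Distance 2: reach 2, 4, 5, 7.
The search is exhausted without reaching 3; it lies in a different component.

No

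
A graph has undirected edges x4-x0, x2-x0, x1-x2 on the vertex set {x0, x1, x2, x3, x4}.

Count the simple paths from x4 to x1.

x4–x0–x2–x1

1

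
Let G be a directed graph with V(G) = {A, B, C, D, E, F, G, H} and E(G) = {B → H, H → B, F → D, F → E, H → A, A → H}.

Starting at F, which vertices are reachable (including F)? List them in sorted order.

D, E, F

Start at F.
Its neighbours: D, E.
Nothing further is reachable.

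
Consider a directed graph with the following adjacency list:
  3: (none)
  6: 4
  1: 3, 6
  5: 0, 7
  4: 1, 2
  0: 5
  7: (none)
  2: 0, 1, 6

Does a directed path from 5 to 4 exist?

No

Explore from 5.
Distance 1: reach 0, 7.
The search from 5 is exhausted; no directed path reaches 4.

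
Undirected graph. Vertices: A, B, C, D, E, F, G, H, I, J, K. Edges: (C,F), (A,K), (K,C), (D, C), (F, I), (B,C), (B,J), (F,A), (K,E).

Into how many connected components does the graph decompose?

3

From A: component {A, B, C, D, E, F, I, J, K}.
From G: component {G}.
From H: component {H}.
That's 3 components.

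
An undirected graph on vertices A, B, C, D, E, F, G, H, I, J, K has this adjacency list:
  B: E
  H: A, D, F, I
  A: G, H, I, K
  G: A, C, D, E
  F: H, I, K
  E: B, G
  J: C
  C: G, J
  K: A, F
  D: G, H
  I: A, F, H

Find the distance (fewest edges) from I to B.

4

Distance 0: I.
Distance 1: A, F, H.
Distance 2: D, G, K.
Distance 3: C, E.
Distance 4: B, J — contains B.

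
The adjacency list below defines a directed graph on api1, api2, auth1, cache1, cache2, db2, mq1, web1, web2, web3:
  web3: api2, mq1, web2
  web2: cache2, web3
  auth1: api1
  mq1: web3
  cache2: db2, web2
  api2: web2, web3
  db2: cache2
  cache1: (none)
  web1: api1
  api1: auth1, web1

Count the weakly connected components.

From api1: component {api1, auth1, web1}.
From api2: component {api2, cache2, db2, mq1, web2, web3}.
From cache1: component {cache1}.
That's 3 components.

3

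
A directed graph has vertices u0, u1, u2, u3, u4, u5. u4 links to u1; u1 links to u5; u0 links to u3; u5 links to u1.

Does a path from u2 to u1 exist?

No

u2 has no outgoing edges, so nothing is reachable from it.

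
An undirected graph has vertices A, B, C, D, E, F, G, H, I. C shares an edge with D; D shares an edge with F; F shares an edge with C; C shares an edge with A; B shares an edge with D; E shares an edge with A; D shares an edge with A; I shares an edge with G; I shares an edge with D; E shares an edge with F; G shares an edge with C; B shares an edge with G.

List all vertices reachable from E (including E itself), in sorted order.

Start at E.
Its neighbours: A, F.
Then their neighbours: C, D.
Then next layer: B, G, I.
Nothing further is reachable.

A, B, C, D, E, F, G, I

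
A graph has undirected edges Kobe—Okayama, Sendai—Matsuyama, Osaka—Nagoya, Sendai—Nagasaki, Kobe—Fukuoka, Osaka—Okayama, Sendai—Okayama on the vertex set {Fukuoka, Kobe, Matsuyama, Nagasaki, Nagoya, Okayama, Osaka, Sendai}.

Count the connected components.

From Fukuoka: component {Fukuoka, Kobe, Matsuyama, Nagasaki, Nagoya, Okayama, Osaka, Sendai}.
That's 1 component.

1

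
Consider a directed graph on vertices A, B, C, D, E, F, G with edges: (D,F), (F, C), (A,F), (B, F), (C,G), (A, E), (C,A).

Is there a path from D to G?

Yes

Explore from D.
Distance 1: reach F.
Distance 2: reach C.
Distance 3: reach A, G.
Found G.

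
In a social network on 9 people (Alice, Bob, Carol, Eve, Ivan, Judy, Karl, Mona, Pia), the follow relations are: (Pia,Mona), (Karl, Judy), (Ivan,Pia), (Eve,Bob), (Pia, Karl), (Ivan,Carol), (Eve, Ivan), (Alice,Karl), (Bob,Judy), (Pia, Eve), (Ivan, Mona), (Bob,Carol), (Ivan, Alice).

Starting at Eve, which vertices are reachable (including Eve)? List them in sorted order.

Alice, Bob, Carol, Eve, Ivan, Judy, Karl, Mona, Pia

Start at Eve.
Its neighbours: Bob, Ivan.
Then their neighbours: Alice, Carol, Judy, Mona, Pia.
Then next layer: Karl.
Every vertex is now reached.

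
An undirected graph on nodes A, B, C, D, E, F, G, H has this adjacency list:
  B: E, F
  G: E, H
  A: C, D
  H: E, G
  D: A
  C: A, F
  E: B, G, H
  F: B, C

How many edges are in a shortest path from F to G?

3

Distance 0: F.
Distance 1: B, C.
Distance 2: A, E.
Distance 3: D, G, H — contains G.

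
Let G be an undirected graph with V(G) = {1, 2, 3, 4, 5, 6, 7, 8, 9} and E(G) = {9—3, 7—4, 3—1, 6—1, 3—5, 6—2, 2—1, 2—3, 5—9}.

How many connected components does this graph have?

3

From 1: component {1, 2, 3, 5, 6, 9}.
From 4: component {4, 7}.
From 8: component {8}.
That's 3 components.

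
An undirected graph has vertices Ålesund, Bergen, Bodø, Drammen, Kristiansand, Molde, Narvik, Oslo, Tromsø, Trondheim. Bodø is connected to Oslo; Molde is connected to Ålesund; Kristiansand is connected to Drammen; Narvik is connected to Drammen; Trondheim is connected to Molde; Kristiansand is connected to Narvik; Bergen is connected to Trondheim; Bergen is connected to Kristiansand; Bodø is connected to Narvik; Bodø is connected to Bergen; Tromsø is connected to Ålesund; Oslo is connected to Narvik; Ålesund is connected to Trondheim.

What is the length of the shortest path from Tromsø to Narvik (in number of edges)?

5

Distance 0: Tromsø.
Distance 1: Ålesund.
Distance 2: Molde, Trondheim.
Distance 3: Bergen.
Distance 4: Bodø, Kristiansand.
Distance 5: Drammen, Narvik, Oslo — contains Narvik.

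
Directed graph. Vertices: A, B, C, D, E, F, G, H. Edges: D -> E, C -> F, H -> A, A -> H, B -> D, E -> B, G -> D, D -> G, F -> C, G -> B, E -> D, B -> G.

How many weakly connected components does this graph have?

From A: component {A, H}.
From B: component {B, D, E, G}.
From C: component {C, F}.
That's 3 components.

3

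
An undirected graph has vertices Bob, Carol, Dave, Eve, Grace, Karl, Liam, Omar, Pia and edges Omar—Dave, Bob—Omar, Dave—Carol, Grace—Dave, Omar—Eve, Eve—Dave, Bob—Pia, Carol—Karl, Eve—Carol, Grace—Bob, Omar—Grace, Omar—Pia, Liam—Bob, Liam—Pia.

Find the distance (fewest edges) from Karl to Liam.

5

Distance 0: Karl.
Distance 1: Carol.
Distance 2: Dave, Eve.
Distance 3: Grace, Omar.
Distance 4: Bob, Pia.
Distance 5: Liam — contains Liam.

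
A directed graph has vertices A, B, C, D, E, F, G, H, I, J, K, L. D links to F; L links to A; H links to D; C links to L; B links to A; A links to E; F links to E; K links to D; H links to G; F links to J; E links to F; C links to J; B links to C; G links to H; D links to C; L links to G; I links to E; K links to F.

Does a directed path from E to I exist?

No

Explore from E.
Distance 1: reach F.
Distance 2: reach J.
The search from E is exhausted; no directed path reaches I.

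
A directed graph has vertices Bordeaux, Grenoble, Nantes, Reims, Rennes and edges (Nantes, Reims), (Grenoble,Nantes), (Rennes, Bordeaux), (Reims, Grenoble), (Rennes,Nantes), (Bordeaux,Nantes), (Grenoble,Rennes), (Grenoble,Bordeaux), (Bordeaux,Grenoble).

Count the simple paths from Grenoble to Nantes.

4

Grenoble→Bordeaux→Nantes
Grenoble→Nantes
Grenoble→Rennes→Bordeaux→Nantes
Grenoble→Rennes→Nantes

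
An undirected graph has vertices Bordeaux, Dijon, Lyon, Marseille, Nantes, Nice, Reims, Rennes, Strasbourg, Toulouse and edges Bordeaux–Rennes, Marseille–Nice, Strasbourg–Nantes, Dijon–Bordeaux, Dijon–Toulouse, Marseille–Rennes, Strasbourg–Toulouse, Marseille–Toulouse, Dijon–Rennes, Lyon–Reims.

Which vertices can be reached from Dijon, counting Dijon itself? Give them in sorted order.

Bordeaux, Dijon, Marseille, Nantes, Nice, Rennes, Strasbourg, Toulouse

Start at Dijon.
Its neighbours: Bordeaux, Rennes, Toulouse.
Then their neighbours: Marseille, Strasbourg.
Then next layer: Nantes, Nice.
Nothing further is reachable.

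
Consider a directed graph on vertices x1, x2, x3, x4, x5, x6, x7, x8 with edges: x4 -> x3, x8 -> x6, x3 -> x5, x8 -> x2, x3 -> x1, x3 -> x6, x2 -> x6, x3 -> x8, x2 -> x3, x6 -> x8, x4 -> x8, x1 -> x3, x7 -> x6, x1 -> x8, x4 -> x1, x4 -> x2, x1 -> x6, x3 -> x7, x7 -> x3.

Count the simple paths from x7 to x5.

x7→x3→x5
x7→x6→x8→x2→x3→x5

2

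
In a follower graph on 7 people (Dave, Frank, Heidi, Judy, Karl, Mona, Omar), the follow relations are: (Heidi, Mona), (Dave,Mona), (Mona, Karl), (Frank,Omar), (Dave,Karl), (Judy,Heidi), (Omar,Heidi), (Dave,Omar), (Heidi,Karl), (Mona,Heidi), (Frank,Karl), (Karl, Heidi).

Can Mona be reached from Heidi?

Explore from Heidi.
Distance 1: reach Karl, Mona.
Found Mona.

Yes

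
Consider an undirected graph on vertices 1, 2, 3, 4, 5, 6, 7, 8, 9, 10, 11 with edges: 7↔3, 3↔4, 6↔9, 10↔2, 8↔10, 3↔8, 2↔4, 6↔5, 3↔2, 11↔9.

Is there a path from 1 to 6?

No

1 has no edges, so nothing is reachable from it.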